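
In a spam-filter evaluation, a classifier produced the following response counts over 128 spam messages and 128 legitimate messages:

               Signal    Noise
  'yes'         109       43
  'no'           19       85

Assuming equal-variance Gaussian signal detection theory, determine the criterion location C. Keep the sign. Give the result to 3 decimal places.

C = -0.310

H = 109/128 = 0.8516
FA = 43/128 = 0.3359
Φ⁻¹(H) = Φ⁻¹(0.8516) = 1.0433
Φ⁻¹(FA) = Φ⁻¹(0.3359) = -0.4237
c = −½·[z(H) + z(FA)] = −0.5 × (1.0433 + (-0.4237)) = -0.3098
c < 0: the classifier has a liberal response bias.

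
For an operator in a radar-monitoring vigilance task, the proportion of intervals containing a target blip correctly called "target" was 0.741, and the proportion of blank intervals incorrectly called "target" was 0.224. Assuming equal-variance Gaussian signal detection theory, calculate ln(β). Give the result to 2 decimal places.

z(0.741) = 0.646, z(0.224) = -0.759
ln β = −½·[z(H)² − z(FA)²] = −0.5 × (0.417 − 0.576) = 0.0795

ln β = 0.08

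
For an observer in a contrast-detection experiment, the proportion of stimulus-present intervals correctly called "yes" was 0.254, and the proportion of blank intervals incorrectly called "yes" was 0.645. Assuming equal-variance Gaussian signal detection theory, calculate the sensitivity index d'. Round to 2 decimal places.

d' = -1.03

Φ⁻¹(H) = Φ⁻¹(0.254) = -0.662
Φ⁻¹(FA) = Φ⁻¹(0.645) = 0.372
d' = z(H) − z(FA) = -0.662 − 0.372 = -1.034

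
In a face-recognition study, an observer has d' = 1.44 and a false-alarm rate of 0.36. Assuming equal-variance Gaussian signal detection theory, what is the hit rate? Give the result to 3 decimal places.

z(false-alarm rate) = z(0.36) = -0.3585
z(H) = z(FA) + d' = -0.3585 + 1.44 = 1.0815
hit rate = Φ(1.0815) = 0.8603

hit rate = 0.860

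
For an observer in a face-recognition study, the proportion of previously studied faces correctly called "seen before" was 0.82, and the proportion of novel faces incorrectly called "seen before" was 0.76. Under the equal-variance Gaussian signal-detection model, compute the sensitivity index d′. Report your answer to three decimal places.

z(H) = z(0.82) = 0.9154
z(FA) = z(0.76) = 0.7063
d' = z(H) − z(FA) = 0.9154 − 0.7063 = 0.2091

d′ = 0.209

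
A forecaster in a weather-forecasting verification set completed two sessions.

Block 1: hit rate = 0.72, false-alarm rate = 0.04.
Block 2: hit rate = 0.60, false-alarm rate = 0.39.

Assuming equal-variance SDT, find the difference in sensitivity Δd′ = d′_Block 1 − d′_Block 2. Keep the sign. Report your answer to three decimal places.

Block 1: z(0.72) = 0.5828, z(0.04) = -1.7507, d' = 2.3335
Block 2: z(0.60) = 0.2533, z(0.39) = -0.2793, d' = 0.5326
Δd' = d'_Block 1 − d'_Block 2 = 2.3335 − 0.5326 = 1.8009
Block 1 has the higher sensitivity.

Δd′ = 1.801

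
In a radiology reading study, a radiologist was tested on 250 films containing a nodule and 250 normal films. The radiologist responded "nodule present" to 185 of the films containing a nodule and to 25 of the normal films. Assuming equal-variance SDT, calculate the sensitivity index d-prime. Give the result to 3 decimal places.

H = 185/250 = 0.7400
FA = 25/250 = 0.1000
Φ⁻¹(H) = Φ⁻¹(0.7400) = 0.6433
Φ⁻¹(FA) = Φ⁻¹(0.1000) = -1.2816
d' = z(H) − z(FA) = 0.6433 − (-1.2816) = 1.9249

d-prime = 1.925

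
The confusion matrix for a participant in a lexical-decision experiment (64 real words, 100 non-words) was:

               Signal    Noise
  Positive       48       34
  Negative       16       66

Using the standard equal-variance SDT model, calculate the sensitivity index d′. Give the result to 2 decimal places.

d′ = 1.09

H = 48/64 = 0.7500
FA = 34/100 = 0.3400
z(H) = z(0.7500) = 0.6745
z(FA) = z(0.3400) = -0.4125
d' = z(H) − z(FA) = 0.6745 − (-0.4125) = 1.0870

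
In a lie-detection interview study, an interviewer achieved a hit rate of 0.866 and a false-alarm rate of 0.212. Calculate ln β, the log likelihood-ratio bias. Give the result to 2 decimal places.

ln β = -0.29

z(H) = 1.108
z(FA) = -0.800
ln β = −½·[z(H)² − z(FA)²] = −0.5 × (1.228 − 0.640) = -0.294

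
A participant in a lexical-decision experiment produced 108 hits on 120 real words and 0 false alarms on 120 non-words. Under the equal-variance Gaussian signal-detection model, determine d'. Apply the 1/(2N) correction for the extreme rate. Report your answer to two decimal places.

The false-alarm rate is 0/120 = 0, so apply the 1/(2N) correction: FA → 1/(2·120) = 0.00417.
z(H) = z(0.90000) = 1.282
z(FA) = z(0.00417) = -2.638
d' = 1.282 − (-2.638) = 3.920

d' = 3.92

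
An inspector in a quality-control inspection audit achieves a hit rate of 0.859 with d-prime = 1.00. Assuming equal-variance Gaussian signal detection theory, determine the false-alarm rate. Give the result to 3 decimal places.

z(hit rate) = z(0.859) = 1.0758
z(FA) = z(H) − d' = 1.0758 − 1.00 = 0.0758
false-alarm rate = Φ(0.0758) = 0.5302

false-alarm rate = 0.530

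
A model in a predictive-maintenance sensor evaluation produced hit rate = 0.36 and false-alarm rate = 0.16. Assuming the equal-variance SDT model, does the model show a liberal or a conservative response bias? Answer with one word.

conservative

z(H) = -0.358, z(FA) = -0.994
c = −½·(z(H) + z(FA)) = 0.676
c > 0 → conservative criterion (biased toward responding “no”).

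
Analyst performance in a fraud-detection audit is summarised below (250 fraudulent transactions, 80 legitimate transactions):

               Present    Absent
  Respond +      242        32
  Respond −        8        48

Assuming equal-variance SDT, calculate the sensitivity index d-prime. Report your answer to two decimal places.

H = 242/250 = 0.9680
FA = 32/80 = 0.4000
z(H) = z(0.9680) = 1.8522
z(FA) = z(0.4000) = -0.2533
d' = z(H) − z(FA) = 1.8522 − (-0.2533) = 2.1055

d-prime = 2.11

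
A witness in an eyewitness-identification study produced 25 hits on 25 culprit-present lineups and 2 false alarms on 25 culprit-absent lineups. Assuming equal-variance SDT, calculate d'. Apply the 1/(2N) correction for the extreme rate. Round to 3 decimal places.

d' = 3.459

The hit rate is 25/25 = 1, so apply the 1/(2N) correction: H → 1 − 1/(2·25) = 0.98000.
z(H) = z(0.98000) = 2.0537
z(FA) = z(0.08000) = -1.4051
d' = 2.0537 − (-1.4051) = 3.4588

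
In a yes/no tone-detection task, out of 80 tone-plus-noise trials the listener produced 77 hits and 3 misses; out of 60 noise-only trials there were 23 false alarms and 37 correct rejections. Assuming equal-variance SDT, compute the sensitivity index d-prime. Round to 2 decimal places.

d-prime = 2.08

H = 77/80 = 0.9625
FA = 23/60 = 0.3833
Φ⁻¹(0.9625) = 1.7805, Φ⁻¹(0.3833) = -0.2968
d' = z(H) − z(FA) = 1.7805 − (-0.2968) = 2.0773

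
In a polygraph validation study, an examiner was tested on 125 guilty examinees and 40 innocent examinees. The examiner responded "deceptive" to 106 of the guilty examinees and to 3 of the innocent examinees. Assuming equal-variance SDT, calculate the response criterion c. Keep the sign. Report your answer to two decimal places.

H = 106/125 = 0.8480
FA = 3/40 = 0.0750
z(H) = 1.0279
z(FA) = -1.4395
c = −½·[z(H) + z(FA)] = −0.5 × (1.0279 + (-1.4395)) = 0.2058
c > 0: the examiner has a conservative response bias.

c = 0.21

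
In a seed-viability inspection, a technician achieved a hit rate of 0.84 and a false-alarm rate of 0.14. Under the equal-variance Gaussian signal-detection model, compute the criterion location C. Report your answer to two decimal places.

C = 0.04

z(H) = 0.9945
z(FA) = -1.0803
c = −½·[z(H) + z(FA)] = −0.5 × (0.9945 + (-1.0803)) = 0.0429
c > 0: the technician has a conservative response bias.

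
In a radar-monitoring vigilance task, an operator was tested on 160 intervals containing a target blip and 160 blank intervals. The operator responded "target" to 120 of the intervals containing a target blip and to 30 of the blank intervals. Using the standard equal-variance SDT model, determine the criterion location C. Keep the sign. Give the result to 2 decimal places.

H = 120/160 = 0.7500
FA = 30/160 = 0.1875
Φ⁻¹(H) = 0.674
Φ⁻¹(FA) = -0.887
c = −½·[z(H) + z(FA)] = −0.5 × (0.674 + (-0.887)) = 0.1065

C = 0.11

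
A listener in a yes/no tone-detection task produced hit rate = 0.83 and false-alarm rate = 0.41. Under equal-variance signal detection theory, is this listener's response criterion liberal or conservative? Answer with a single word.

liberal

z(H) = 0.954, z(FA) = -0.228
c = −½·(z(H) + z(FA)) = -0.363
c < 0 → liberal criterion (biased toward responding “yes”).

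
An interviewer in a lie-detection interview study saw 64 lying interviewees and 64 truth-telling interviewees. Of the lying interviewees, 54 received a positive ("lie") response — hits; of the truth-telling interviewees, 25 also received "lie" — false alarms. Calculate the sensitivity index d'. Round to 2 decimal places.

H = 54/64 = 0.8438
FA = 25/64 = 0.3906
Φ⁻¹(H) = 1.010
Φ⁻¹(FA) = -0.278
d' = z(H) − z(FA) = 1.010 − (-0.278) = 1.288

d' = 1.29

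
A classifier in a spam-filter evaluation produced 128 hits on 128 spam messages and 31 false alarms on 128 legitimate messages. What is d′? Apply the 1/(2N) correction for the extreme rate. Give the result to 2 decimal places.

The hit rate is 128/128 = 1, so apply the 1/(2N) correction: H → 1 − 1/(2·128) = 0.99609.
z(H) = z(0.99609) = 2.660
z(FA) = z(0.24219) = -0.699
d' = 2.660 − (-0.699) = 3.359

d′ = 3.36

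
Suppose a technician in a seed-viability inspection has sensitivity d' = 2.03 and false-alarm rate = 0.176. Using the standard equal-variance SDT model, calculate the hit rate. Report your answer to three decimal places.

hit rate = 0.864

z(false-alarm rate) = z(0.176) = -0.9307
z(H) = z(FA) + d' = -0.9307 + 2.03 = 1.0993
hit rate = Φ(1.0993) = 0.8642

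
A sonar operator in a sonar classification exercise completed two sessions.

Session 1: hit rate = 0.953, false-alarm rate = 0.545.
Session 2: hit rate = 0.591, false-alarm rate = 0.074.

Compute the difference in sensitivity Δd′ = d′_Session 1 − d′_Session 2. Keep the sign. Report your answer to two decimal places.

Δd′ = -0.12

Session 1: z(0.953) = 1.675, z(0.545) = 0.113, d' = 1.562
Session 2: z(0.591) = 0.230, z(0.074) = -1.447, d' = 1.677
Δd' = d'_Session 1 − d'_Session 2 = 1.562 − 1.677 = -0.115
Session 2 has the higher sensitivity.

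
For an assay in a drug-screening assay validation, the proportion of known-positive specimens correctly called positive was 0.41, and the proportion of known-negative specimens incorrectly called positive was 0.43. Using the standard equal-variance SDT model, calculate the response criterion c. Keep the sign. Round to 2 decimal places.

z(H) = -0.228
z(FA) = -0.176
c = −½·[z(H) + z(FA)] = −0.5 × (-0.228 + (-0.176)) = 0.202
c > 0: the assay has a conservative response bias.

c = 0.20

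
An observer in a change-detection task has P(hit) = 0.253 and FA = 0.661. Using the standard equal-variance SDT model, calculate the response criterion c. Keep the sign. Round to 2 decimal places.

c = 0.12

Φ⁻¹(H) = Φ⁻¹(0.253) = -0.6651
Φ⁻¹(FA) = Φ⁻¹(0.661) = 0.4152
c = −½·[z(H) + z(FA)] = −0.5 × (-0.6651 + 0.4152) = 0.12495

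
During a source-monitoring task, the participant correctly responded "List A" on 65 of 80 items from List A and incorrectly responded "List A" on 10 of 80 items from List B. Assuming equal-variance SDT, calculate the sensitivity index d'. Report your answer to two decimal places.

H = 65/80 = 0.8125
FA = 10/80 = 0.1250
Φ⁻¹(0.8125) = 0.8871, Φ⁻¹(0.1250) = -1.1503
d' = z(H) − z(FA) = 0.8871 − (-1.1503) = 2.0374

d' = 2.04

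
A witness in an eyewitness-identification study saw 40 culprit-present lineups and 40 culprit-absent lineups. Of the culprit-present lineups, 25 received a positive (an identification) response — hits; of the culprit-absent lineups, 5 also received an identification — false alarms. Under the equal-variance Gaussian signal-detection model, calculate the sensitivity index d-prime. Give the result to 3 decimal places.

H = 25/40 = 0.6250
FA = 5/40 = 0.1250
z(0.6250) = 0.3186, z(0.1250) = -1.1503
d' = z(H) − z(FA) = 0.3186 − (-1.1503) = 1.4689

d-prime = 1.469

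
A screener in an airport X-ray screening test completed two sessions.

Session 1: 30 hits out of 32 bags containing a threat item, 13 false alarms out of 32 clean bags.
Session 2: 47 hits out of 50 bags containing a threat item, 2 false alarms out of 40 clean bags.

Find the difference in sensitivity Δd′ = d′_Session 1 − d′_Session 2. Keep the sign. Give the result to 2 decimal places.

Δd′ = -1.43

Session 1: z(0.9375) = 1.534, z(0.4062) = -0.237, d' = 1.771
Session 2: z(0.9400) = 1.555, z(0.0500) = -1.645, d' = 3.200
Δd' = d'_Session 1 − d'_Session 2 = 1.771 − 3.200 = -1.429
Session 2 has the higher sensitivity.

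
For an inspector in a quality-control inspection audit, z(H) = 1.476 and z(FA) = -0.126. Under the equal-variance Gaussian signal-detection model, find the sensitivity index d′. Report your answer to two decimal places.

d′ = 1.60

d' = z(H) − z(FA) = 1.476 − (-0.126) = 1.602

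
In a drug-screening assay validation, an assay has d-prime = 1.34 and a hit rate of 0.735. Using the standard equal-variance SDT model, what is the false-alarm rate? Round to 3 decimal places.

z(hit rate) = z(0.735) = 0.6280
z(FA) = z(H) − d' = 0.6280 − 1.34 = -0.7120
false-alarm rate = Φ(-0.7120) = 0.2382

false-alarm rate = 0.238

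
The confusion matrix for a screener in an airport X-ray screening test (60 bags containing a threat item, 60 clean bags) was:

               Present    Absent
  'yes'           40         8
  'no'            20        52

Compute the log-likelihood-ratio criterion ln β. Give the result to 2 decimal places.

H = 40/60 = 0.6667
FA = 8/60 = 0.1333
Φ⁻¹(H) = Φ⁻¹(0.6667) = 0.431
Φ⁻¹(FA) = Φ⁻¹(0.1333) = -1.111
ln β = −½·[z(H)² − z(FA)²] = −0.5 × (0.186 − 1.234) = 0.524

ln β = 0.52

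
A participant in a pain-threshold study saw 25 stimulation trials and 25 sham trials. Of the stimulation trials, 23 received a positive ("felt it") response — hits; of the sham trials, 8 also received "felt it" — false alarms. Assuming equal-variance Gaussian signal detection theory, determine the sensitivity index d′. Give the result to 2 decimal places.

d′ = 1.87

H = 23/25 = 0.9200
FA = 8/25 = 0.3200
Φ⁻¹(H) = Φ⁻¹(0.9200) = 1.4051
Φ⁻¹(FA) = Φ⁻¹(0.3200) = -0.4677
d' = z(H) − z(FA) = 1.4051 − (-0.4677) = 1.8728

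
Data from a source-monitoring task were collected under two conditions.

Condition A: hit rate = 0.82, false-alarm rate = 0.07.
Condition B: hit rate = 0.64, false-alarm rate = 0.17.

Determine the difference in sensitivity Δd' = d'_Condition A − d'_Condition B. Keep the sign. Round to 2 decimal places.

Δd' = 1.08

Condition A: z(0.82) = 0.915, z(0.07) = -1.476, d' = 2.391
Condition B: z(0.64) = 0.358, z(0.17) = -0.954, d' = 1.312
Δd' = d'_Condition A − d'_Condition B = 2.391 − 1.312 = 1.079
Condition A has the higher sensitivity.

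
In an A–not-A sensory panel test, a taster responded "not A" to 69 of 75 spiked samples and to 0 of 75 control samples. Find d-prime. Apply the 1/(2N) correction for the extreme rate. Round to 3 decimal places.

d-prime = 3.880

The false-alarm rate is 0/75 = 0, so apply the 1/(2N) correction: FA → 1/(2·75) = 0.00667.
z(H) = z(0.92000) = 1.4051
z(FA) = z(0.00667) = -2.4746
d' = 1.4051 − (-2.4746) = 3.8797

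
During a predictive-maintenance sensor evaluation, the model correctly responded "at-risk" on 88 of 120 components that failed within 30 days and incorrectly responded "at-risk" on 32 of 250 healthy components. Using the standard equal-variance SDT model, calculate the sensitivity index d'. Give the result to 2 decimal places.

H = 88/120 = 0.7333
FA = 32/250 = 0.1280
Φ⁻¹(0.7333) = 0.6228, Φ⁻¹(0.1280) = -1.1359
d' = z(H) − z(FA) = 0.6228 − (-1.1359) = 1.7587

d' = 1.76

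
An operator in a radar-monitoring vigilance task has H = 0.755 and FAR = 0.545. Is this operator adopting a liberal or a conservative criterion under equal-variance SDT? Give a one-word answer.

liberal

z(H) = 0.690, z(FA) = 0.113
c = −½·(z(H) + z(FA)) = -0.4015
c < 0 → liberal criterion (biased toward responding “yes”).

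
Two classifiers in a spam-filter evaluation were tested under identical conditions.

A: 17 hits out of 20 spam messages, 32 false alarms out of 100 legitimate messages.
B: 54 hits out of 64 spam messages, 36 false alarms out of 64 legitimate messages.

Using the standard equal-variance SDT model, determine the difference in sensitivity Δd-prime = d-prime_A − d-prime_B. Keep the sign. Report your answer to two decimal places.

A: z(0.8500) = 1.036, z(0.3200) = -0.468, d' = 1.504
B: z(0.8438) = 1.010, z(0.5625) = 0.157, d' = 0.853
Δd' = d'_A − d'_B = 1.504 − 0.853 = 0.651
A has the higher sensitivity.

Δd-prime = 0.65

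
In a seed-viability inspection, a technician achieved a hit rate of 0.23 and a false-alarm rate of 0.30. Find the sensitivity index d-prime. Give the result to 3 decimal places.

z(H) = -0.7388
z(FA) = -0.5244
d' = z(H) − z(FA) = -0.7388 − (-0.5244) = -0.2144

d-prime = -0.214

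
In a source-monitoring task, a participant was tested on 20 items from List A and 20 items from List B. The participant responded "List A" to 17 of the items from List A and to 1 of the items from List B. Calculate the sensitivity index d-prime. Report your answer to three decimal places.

H = 17/20 = 0.8500
FA = 1/20 = 0.0500
Φ⁻¹(H) = 1.0364
Φ⁻¹(FA) = -1.6449
d' = z(H) − z(FA) = 1.0364 − (-1.6449) = 2.6813

d-prime = 2.681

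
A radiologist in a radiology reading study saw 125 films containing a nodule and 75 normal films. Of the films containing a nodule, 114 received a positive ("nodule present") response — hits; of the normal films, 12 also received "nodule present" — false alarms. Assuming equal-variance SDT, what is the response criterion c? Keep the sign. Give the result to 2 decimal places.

H = 114/125 = 0.9120
FA = 12/75 = 0.1600
z(0.9120) = 1.3532, z(0.1600) = -0.9945
c = −½·[z(H) + z(FA)] = −0.5 × (1.3532 + (-0.9945)) = -0.17935

c = -0.18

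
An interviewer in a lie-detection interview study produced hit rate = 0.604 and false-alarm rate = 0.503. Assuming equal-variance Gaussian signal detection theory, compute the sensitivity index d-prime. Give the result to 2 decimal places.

d-prime = 0.26

Φ⁻¹(H) = Φ⁻¹(0.604) = 0.2637
Φ⁻¹(FA) = Φ⁻¹(0.503) = 0.0075
d' = z(H) − z(FA) = 0.2637 − 0.0075 = 0.2562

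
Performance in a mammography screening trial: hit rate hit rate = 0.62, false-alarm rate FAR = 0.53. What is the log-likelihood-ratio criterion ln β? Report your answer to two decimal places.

ln β = -0.04

z(0.62) = 0.305, z(0.53) = 0.075
ln β = −½·[z(H)² − z(FA)²] = −0.5 × (0.093 − 0.006) = -0.0435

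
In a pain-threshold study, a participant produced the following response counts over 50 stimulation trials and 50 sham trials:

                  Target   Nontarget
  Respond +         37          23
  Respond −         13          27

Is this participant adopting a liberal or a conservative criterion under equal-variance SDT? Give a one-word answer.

z(H) = 0.643, z(FA) = -0.100
c = −½·(z(H) + z(FA)) = -0.2715
c < 0 → liberal criterion (biased toward responding “yes”).

liberal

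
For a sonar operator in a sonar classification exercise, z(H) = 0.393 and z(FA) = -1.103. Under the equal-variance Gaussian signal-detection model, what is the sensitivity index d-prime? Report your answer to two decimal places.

d-prime = 1.50

d' = z(H) − z(FA) = 0.393 − (-1.103) = 1.496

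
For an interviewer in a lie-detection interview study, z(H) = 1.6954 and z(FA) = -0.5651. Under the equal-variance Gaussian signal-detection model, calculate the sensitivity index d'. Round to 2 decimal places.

d' = z(H) − z(FA) = 1.6954 − (-0.5651) = 2.2605

d' = 2.26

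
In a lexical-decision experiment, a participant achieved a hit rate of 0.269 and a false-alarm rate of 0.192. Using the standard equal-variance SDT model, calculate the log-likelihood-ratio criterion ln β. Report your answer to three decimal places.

z(0.269) = -0.6158, z(0.192) = -0.8705
ln β = −½·[z(H)² − z(FA)²] = −0.5 × (0.3792 − 0.7578) = 0.1893

ln β = 0.189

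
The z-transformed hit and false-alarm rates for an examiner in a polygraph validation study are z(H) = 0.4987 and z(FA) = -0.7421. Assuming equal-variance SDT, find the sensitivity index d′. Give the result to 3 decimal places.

d' = z(H) − z(FA) = 0.4987 − (-0.7421) = 1.2408

d′ = 1.241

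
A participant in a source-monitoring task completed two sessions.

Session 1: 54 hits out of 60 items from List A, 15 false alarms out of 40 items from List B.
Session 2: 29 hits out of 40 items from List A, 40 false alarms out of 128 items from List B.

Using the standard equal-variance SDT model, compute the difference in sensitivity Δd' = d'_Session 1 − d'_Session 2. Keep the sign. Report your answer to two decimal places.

Session 1: z(0.9000) = 1.282, z(0.3750) = -0.319, d' = 1.601
Session 2: z(0.7250) = 0.598, z(0.3125) = -0.489, d' = 1.087
Δd' = d'_Session 1 − d'_Session 2 = 1.601 − 1.087 = 0.514
Session 1 has the higher sensitivity.

Δd' = 0.51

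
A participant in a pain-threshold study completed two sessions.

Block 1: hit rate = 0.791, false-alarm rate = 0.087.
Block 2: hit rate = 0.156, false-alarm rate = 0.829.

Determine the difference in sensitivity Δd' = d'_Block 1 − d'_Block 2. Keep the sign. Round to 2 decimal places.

Δd' = 4.13

Block 1: z(0.791) = 0.810, z(0.087) = -1.359, d' = 2.169
Block 2: z(0.156) = -1.011, z(0.829) = 0.950, d' = -1.961
Δd' = d'_Block 1 − d'_Block 2 = 2.169 − (-1.961) = 4.130
Block 1 has the higher sensitivity.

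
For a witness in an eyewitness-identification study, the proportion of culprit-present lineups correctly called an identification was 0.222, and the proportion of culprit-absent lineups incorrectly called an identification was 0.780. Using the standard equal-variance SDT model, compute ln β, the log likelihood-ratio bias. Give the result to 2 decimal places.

ln β = 0.01

z(0.222) = -0.765, z(0.780) = 0.772
ln β = −½·[z(H)² − z(FA)²] = −0.5 × (0.585 − 0.596) = 0.0055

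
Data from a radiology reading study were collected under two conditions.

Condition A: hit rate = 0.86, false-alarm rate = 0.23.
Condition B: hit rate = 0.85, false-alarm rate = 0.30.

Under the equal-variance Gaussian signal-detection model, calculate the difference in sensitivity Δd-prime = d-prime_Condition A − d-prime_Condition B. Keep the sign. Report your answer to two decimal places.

Condition A: z(0.86) = 1.080, z(0.23) = -0.739, d' = 1.819
Condition B: z(0.85) = 1.036, z(0.30) = -0.524, d' = 1.560
Δd' = d'_Condition A − d'_Condition B = 1.819 − 1.560 = 0.259
Condition A has the higher sensitivity.

Δd-prime = 0.26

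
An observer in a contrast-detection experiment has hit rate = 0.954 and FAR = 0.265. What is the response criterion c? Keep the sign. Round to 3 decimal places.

c = -0.528

Φ⁻¹(0.954) = 1.6849, Φ⁻¹(0.265) = -0.6280
c = −½·[z(H) + z(FA)] = −0.5 × (1.6849 + (-0.6280)) = -0.52845
c < 0: the observer has a liberal response bias.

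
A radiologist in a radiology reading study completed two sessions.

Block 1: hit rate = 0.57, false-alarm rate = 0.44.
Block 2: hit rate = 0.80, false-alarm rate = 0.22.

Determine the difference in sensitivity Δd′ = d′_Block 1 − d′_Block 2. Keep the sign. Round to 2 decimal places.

Block 1: z(0.57) = 0.176, z(0.44) = -0.151, d' = 0.327
Block 2: z(0.80) = 0.842, z(0.22) = -0.772, d' = 1.614
Δd' = d'_Block 1 − d'_Block 2 = 0.327 − 1.614 = -1.287
Block 2 has the higher sensitivity.

Δd′ = -1.29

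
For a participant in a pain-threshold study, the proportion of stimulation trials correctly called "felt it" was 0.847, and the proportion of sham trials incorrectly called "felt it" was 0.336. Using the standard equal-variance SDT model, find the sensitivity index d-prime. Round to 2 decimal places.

d-prime = 1.45

z(H) = z(0.847) = 1.0237
z(FA) = z(0.336) = -0.4234
d' = z(H) − z(FA) = 1.0237 − (-0.4234) = 1.4471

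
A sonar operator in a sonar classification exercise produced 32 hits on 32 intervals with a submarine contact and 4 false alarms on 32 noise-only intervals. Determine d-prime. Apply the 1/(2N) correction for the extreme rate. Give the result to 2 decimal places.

d-prime = 3.30

The hit rate is 32/32 = 1, so apply the 1/(2N) correction: H → 1 − 1/(2·32) = 0.98438.
z(H) = z(0.98438) = 2.154
z(FA) = z(0.12500) = -1.150
d' = 2.154 − (-1.150) = 3.304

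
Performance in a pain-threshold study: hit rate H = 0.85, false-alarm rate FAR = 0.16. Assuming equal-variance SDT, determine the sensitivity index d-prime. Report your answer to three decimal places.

d-prime = 2.031

z(H) = z(0.85) = 1.0364
z(FA) = z(0.16) = -0.9945
d' = z(H) − z(FA) = 1.0364 − (-0.9945) = 2.0309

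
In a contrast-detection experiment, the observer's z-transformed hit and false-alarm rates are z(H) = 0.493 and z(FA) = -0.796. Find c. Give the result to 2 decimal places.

c = 0.15

c = −½·[z(H) + z(FA)] = −½·(0.493 + (-0.796)) = 0.1515
c > 0: the observer has a conservative response bias.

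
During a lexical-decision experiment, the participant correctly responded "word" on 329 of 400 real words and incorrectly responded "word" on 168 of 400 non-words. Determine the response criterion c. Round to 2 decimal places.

H = 329/400 = 0.8225
FA = 168/400 = 0.4200
z(0.8225) = 0.9249, z(0.4200) = -0.2019
c = −½·[z(H) + z(FA)] = −0.5 × (0.9249 + (-0.2019)) = -0.3615
c < 0: the participant has a liberal response bias.

c = -0.36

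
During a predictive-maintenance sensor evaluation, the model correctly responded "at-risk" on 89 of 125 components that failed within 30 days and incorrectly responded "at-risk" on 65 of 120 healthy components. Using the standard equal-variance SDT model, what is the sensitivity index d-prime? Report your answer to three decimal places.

d-prime = 0.455

H = 89/125 = 0.7120
FA = 65/120 = 0.5417
Φ⁻¹(H) = Φ⁻¹(0.7120) = 0.5592
Φ⁻¹(FA) = Φ⁻¹(0.5417) = 0.1047
d' = z(H) − z(FA) = 0.5592 − 0.1047 = 0.4545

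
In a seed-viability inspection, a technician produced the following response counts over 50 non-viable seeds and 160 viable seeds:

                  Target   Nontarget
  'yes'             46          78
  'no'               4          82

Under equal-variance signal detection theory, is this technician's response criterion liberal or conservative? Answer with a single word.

z(H) = 1.405, z(FA) = -0.031
c = −½·(z(H) + z(FA)) = -0.687
c < 0 → liberal criterion (biased toward responding “yes”).

liberal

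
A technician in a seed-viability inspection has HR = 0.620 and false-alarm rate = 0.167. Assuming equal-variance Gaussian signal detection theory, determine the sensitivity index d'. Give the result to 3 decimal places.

Φ⁻¹(0.620) = 0.3055, Φ⁻¹(0.167) = -0.9661
d' = z(H) − z(FA) = 0.3055 − (-0.9661) = 1.2716

d' = 1.272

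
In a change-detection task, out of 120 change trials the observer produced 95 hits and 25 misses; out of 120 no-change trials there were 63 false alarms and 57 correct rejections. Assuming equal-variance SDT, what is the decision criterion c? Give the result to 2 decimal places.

H = 95/120 = 0.7917
FA = 63/120 = 0.5250
z(H) = 0.8123
z(FA) = 0.0627
c = −½·[z(H) + z(FA)] = −0.5 × (0.8123 + 0.0627) = -0.4375
c < 0: the observer has a liberal response bias.

c = -0.44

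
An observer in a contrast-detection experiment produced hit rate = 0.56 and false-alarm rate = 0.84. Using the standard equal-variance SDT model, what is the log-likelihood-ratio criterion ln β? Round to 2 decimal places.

ln β = 0.48

z(H) = z(0.56) = 0.151
z(FA) = z(0.84) = 0.994
ln β = −½·[z(H)² − z(FA)²] = −0.5 × (0.023 − 0.988) = 0.4825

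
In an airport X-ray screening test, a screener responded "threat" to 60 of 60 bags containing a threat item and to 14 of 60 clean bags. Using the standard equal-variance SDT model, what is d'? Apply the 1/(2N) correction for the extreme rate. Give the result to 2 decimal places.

d' = 3.12

The hit rate is 60/60 = 1, so apply the 1/(2N) correction: H → 1 − 1/(2·60) = 0.99167.
z(H) = z(0.99167) = 2.394
z(FA) = z(0.23333) = -0.728
d' = 2.394 − (-0.728) = 3.122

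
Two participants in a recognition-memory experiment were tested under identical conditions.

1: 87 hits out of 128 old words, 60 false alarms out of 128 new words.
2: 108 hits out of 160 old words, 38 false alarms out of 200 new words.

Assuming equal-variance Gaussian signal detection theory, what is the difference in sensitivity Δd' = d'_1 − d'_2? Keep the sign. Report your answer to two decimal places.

1: z(0.6797) = 0.467, z(0.4688) = -0.078, d' = 0.545
2: z(0.6750) = 0.454, z(0.1900) = -0.878, d' = 1.332
Δd' = d'_1 − d'_2 = 0.545 − 1.332 = -0.787
2 has the higher sensitivity.

Δd' = -0.79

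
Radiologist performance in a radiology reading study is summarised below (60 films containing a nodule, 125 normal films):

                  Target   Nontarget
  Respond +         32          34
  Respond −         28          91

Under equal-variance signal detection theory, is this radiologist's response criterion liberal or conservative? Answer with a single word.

z(H) = 0.084, z(FA) = -0.607
c = −½·(z(H) + z(FA)) = 0.2615
c > 0 → conservative criterion (biased toward responding “no”).

conservative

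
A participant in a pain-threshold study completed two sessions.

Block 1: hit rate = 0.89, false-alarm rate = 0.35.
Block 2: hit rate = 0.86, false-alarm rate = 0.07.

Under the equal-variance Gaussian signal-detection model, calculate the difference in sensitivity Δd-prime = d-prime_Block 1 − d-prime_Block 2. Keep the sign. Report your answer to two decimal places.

Block 1: z(0.89) = 1.227, z(0.35) = -0.385, d' = 1.612
Block 2: z(0.86) = 1.080, z(0.07) = -1.476, d' = 2.556
Δd' = d'_Block 1 − d'_Block 2 = 1.612 − 2.556 = -0.944
Block 2 has the higher sensitivity.

Δd-prime = -0.94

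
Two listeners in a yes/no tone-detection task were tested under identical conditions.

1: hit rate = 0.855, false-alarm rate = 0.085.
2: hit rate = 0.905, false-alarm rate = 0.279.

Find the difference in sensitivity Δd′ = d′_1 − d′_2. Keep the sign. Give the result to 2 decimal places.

Δd′ = 0.53

1: z(0.855) = 1.058, z(0.085) = -1.372, d' = 2.430
2: z(0.905) = 1.311, z(0.279) = -0.586, d' = 1.897
Δd' = d'_1 − d'_2 = 2.430 − 1.897 = 0.533
1 has the higher sensitivity.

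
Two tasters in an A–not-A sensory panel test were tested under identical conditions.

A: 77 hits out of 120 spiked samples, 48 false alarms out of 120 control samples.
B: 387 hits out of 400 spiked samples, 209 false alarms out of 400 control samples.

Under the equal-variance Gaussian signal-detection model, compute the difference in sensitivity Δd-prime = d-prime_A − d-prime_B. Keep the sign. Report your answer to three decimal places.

Δd-prime = -1.173

A: z(0.6417) = 0.3630, z(0.4000) = -0.2533, d' = 0.6163
B: z(0.9675) = 1.8453, z(0.5225) = 0.0564, d' = 1.7889
Δd' = d'_A − d'_B = 0.6163 − 1.7889 = -1.1726
B has the higher sensitivity.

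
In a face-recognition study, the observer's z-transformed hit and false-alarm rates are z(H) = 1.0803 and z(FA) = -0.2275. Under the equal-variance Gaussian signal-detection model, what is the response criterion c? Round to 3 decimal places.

c = -0.426

c = −½·[z(H) + z(FA)] = −½·(1.0803 + (-0.2275)) = -0.4264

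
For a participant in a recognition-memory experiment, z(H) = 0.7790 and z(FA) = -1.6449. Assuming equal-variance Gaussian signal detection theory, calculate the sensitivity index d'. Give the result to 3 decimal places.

d' = z(H) − z(FA) = 0.7790 − (-1.6449) = 2.4239

d' = 2.424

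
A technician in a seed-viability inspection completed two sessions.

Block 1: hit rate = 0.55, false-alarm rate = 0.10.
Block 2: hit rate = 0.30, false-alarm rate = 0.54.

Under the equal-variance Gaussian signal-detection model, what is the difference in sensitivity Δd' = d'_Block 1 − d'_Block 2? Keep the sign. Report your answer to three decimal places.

Δd' = 2.032

Block 1: z(0.55) = 0.1257, z(0.10) = -1.2816, d' = 1.4073
Block 2: z(0.30) = -0.5244, z(0.54) = 0.1004, d' = -0.6248
Δd' = d'_Block 1 − d'_Block 2 = 1.4073 − (-0.6248) = 2.0321
Block 1 has the higher sensitivity.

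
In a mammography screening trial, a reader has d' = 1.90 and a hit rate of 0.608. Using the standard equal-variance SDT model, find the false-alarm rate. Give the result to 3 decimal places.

false-alarm rate = 0.052

z(hit rate) = z(0.608) = 0.2741
z(FA) = z(H) − d' = 0.2741 − 1.90 = -1.6259
false-alarm rate = Φ(-1.6259) = 0.0520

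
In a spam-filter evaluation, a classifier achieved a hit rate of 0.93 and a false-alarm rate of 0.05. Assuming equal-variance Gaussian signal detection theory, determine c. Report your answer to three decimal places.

Φ⁻¹(0.93) = 1.4758, Φ⁻¹(0.05) = -1.6449
c = −½·[z(H) + z(FA)] = −0.5 × (1.4758 + (-1.6449)) = 0.08455

c = 0.085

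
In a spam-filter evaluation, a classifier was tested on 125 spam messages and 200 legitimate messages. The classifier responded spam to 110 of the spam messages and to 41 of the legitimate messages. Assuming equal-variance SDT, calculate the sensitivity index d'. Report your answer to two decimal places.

H = 110/125 = 0.8800
FA = 41/200 = 0.2050
z(0.8800) = 1.1750, z(0.2050) = -0.8239
d' = z(H) − z(FA) = 1.1750 − (-0.8239) = 1.9989

d' = 2.00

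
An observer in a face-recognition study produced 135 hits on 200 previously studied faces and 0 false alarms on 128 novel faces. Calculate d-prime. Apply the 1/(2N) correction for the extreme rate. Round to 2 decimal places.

The false-alarm rate is 0/128 = 0, so apply the 1/(2N) correction: FA → 1/(2·128) = 0.00391.
z(H) = z(0.67500) = 0.454
z(FA) = z(0.00391) = -2.660
d' = 0.454 − (-2.660) = 3.114

d-prime = 3.11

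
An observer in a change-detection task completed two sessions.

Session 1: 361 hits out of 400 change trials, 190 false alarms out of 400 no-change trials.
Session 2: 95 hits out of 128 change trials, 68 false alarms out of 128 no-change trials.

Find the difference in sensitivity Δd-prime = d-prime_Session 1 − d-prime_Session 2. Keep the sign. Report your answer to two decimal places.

Session 1: z(0.9025) = 1.296, z(0.4750) = -0.063, d' = 1.359
Session 2: z(0.7422) = 0.650, z(0.5312) = 0.078, d' = 0.572
Δd' = d'_Session 1 − d'_Session 2 = 1.359 − 0.572 = 0.787
Session 1 has the higher sensitivity.

Δd-prime = 0.79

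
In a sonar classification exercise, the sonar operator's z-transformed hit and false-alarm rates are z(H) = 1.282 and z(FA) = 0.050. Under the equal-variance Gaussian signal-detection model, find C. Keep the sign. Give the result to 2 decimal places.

c = −½·[z(H) + z(FA)] = −½·(1.282 + 0.050) = -0.666
c < 0: the sonar operator has a liberal response bias.

C = -0.67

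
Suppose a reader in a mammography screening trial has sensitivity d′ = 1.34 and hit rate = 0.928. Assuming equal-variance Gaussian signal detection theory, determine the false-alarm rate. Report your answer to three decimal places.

false-alarm rate = 0.548

z(hit rate) = z(0.928) = 1.4611
z(FA) = z(H) − d' = 1.4611 − 1.34 = 0.1211
false-alarm rate = Φ(0.1211) = 0.5482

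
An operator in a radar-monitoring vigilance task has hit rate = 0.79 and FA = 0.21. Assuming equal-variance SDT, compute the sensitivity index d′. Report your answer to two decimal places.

Φ⁻¹(H) = Φ⁻¹(0.79) = 0.806
Φ⁻¹(FA) = Φ⁻¹(0.21) = -0.806
d' = z(H) − z(FA) = 0.806 − (-0.806) = 1.612

d′ = 1.61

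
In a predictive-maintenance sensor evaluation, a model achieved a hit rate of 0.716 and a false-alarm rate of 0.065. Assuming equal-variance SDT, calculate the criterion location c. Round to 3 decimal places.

z(H) = z(0.716) = 0.5710
z(FA) = z(0.065) = -1.5141
c = −½·[z(H) + z(FA)] = −0.5 × (0.5710 + (-1.5141)) = 0.47155

c = 0.472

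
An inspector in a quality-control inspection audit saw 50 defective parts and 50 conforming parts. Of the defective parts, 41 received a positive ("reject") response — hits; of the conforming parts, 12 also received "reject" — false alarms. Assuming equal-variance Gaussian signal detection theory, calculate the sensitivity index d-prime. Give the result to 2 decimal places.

d-prime = 1.62

H = 41/50 = 0.8200
FA = 12/50 = 0.2400
Φ⁻¹(H) = Φ⁻¹(0.8200) = 0.915
Φ⁻¹(FA) = Φ⁻¹(0.2400) = -0.706
d' = z(H) − z(FA) = 0.915 − (-0.706) = 1.621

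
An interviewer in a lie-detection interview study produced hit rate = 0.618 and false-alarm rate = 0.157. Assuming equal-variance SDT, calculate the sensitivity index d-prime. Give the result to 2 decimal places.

d-prime = 1.31

z(H) = z(0.618) = 0.3002
z(FA) = z(0.157) = -1.0069
d' = z(H) − z(FA) = 0.3002 − (-1.0069) = 1.3071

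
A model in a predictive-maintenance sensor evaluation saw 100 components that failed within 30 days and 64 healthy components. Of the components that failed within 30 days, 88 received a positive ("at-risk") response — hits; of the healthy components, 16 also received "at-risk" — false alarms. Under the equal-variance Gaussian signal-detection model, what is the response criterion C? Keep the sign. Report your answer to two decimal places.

C = -0.25

H = 88/100 = 0.8800
FA = 16/64 = 0.2500
z(H) = 1.175
z(FA) = -0.674
c = −½·[z(H) + z(FA)] = −0.5 × (1.175 + (-0.674)) = -0.2505
c < 0: the model has a liberal response bias.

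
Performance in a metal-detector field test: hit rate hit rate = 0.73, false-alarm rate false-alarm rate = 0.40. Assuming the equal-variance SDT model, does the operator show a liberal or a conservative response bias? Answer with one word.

z(H) = 0.613, z(FA) = -0.253
c = −½·(z(H) + z(FA)) = -0.180
c < 0 → liberal criterion (biased toward responding “yes”).

liberal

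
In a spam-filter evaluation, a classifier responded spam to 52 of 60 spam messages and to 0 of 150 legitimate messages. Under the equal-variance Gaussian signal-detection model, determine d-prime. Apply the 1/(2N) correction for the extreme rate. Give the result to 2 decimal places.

The false-alarm rate is 0/150 = 0, so apply the 1/(2N) correction: FA → 1/(2·150) = 0.00333.
z(H) = z(0.86667) = 1.111
z(FA) = z(0.00333) = -2.713
d' = 1.111 − (-2.713) = 3.824

d-prime = 3.82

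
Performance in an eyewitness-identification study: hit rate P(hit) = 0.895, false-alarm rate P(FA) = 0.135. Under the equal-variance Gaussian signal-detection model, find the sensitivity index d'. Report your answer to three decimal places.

z(H) = 1.2536
z(FA) = -1.1031
d' = z(H) − z(FA) = 1.2536 − (-1.1031) = 2.3567

d' = 2.357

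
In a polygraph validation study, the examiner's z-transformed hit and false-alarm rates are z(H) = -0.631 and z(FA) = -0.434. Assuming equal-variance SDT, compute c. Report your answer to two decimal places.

c = −½·[z(H) + z(FA)] = −½·(-0.631 + (-0.434)) = 0.5325

c = 0.53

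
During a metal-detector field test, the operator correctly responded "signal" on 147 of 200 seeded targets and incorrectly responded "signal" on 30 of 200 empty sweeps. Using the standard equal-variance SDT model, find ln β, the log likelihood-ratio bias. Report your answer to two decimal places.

ln β = 0.34

H = 147/200 = 0.7350
FA = 30/200 = 0.1500
z(H) = z(0.7350) = 0.628
z(FA) = z(0.1500) = -1.036
ln β = −½·[z(H)² − z(FA)²] = −0.5 × (0.394 − 1.073) = 0.3395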